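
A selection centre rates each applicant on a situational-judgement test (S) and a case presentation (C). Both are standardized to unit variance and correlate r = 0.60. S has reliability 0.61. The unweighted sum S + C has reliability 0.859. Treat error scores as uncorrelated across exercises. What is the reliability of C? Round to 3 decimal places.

0.939

Var(S+C) = 2 + 2·0.60 = 3.200.
True-score variance = ρ_S + ρ_C + 2·0.60, so 0.859 = (0.61 + ρ_C + 1.20) / 3.200.
ρ_C = 0.859·3.200 − 0.61 − 1.20 = 0.939.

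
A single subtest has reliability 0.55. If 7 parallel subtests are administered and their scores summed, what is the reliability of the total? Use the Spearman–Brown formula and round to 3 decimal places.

ρ_k = kρ / (1 + (k−1)ρ) = 7·0.55 / (1 + 6·0.55) = 3.850 / 4.300 = 0.895.

0.895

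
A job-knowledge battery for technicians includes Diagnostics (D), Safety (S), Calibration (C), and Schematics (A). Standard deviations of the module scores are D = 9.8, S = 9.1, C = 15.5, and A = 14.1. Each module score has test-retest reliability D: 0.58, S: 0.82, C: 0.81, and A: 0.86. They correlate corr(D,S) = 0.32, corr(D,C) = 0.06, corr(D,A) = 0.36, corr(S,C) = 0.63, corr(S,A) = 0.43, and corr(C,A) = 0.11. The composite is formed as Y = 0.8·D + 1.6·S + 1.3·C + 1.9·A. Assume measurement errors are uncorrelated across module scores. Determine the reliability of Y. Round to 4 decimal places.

Var(Y) = 0.8²·9.8² + 1.6²·9.1² + 1.3²·15.5² + 1.9²·14.1² + 2·[1.28·9.8·9.1·0.32 + 1.04·9.8·15.5·0.06 + 1.52·9.8·14.1·0.36 + 2.08·9.1·15.5·0.63 + 3.04·9.1·14.1·0.43 + 2.47·15.5·14.1·0.11] = 1397.19 + 1067.12 = 2464.3.
With uncorrelated errors the cross-covariances are all true-score covariance, so they carry over unchanged; only the diagonal terms shrink to ρᵢσᵢ².
True-score variance = [0.8²·9.8²·0.58 + 1.6²·9.1²·0.82 + 1.3²·15.5²·0.81 + 1.9²·14.1²·0.86] + 1067.12 = 1155.59 + 1067.12 = 2222.7.
Reliability = 2222.7 / 2464.3 = 0.9020.

0.9020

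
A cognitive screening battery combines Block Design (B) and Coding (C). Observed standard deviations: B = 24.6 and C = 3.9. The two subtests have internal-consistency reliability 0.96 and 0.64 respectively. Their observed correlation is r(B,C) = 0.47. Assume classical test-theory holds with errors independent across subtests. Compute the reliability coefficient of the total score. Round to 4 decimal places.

0.9582

Var(B+C) = 24.6² + 3.9² + 2·[24.6·3.9·0.47] = 620.37 + 90.1836 = 710.554.
Under uncorrelated errors the observed covariances equal the true-score covariances, so only the own-variance terms attenuate.
True-score variance = [24.6²·0.96 + 3.9²·0.64] + 90.1836 = 590.688 + 90.1836 = 680.872.
Reliability = 680.872 / 710.554 = 0.9582.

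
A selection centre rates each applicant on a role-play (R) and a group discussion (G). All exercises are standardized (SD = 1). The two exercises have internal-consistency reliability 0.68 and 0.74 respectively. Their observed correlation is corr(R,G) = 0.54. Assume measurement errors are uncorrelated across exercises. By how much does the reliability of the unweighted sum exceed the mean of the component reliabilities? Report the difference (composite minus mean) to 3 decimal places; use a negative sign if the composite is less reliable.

Var(sum) = 2 + 1.08 = 3.08; true-score variance = 1.42 + 1.08 = 2.5; composite reliability = 0.8117.
Mean component reliability = 0.7100.
Difference = 0.8117 − 0.7100 = 0.102.

0.102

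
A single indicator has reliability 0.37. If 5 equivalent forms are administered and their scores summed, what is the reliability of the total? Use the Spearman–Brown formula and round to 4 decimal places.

ρ_k = kρ / (1 + (k−1)ρ) = 5·0.37 / (1 + 4·0.37) = 1.850 / 2.480 = 0.7460.

0.7460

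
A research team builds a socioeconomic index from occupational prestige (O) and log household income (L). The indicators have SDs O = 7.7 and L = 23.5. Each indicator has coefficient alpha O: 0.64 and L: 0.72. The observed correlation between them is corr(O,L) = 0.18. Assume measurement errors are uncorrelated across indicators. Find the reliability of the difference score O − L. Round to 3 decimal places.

0.678

Var(O−L) = 7.7² + 23.5² − 2·7.7·23.5·0.18 = 611.54 − 65.142 = 546.398.
Because errors are independent across components, Cov(Tᵢ,Tⱼ) = Cov(Xᵢ,Xⱼ); the off-diagonal part of the true-score variance is the same as above.
True-score variance = [7.7²·0.64 + 23.5²·0.72] − 65.142 = 435.566 − 65.142 = 370.424.
Reliability = 370.424 / 546.398 = 0.678.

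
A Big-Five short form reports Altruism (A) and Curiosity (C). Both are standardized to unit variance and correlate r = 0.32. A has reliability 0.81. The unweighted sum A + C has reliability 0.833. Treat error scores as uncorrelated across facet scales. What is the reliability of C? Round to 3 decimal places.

Var(A+C) = 2 + 2·0.32 = 2.640.
True-score variance = ρ_A + ρ_C + 2·0.32, so 0.833 = (0.81 + ρ_C + 0.64) / 2.640.
ρ_C = 0.833·2.640 − 0.81 − 0.64 = 0.749.

0.749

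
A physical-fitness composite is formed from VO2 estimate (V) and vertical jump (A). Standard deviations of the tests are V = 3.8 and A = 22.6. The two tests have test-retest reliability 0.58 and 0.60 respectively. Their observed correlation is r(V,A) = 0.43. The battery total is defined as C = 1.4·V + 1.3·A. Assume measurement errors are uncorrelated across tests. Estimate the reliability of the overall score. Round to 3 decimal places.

Var(C) = 1.4²·3.8² + 1.3²·22.6² + 2·[1.82·3.8·22.6·0.43] = 891.487 + 134.419 = 1025.91.
Because errors are independent across components, Cov(Tᵢ,Tⱼ) = Cov(Xᵢ,Xⱼ); the off-diagonal part of the true-score variance is the same as above.
True-score variance = [1.4²·3.8²·0.58 + 1.3²·22.6²·0.60] + 134.419 = 534.326 + 134.419 = 668.745.
Reliability = 668.745 / 1025.91 = 0.652.

0.652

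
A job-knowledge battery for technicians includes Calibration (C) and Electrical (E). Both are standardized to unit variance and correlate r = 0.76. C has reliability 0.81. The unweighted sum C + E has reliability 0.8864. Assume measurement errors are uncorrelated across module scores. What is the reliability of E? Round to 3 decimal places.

Var(C+E) = 2 + 2·0.76 = 3.520.
True-score variance = ρ_C + ρ_E + 2·0.76, so 0.8864 = (0.81 + ρ_E + 1.52) / 3.520.
ρ_E = 0.8864·3.520 − 0.81 − 1.52 = 0.790.

0.790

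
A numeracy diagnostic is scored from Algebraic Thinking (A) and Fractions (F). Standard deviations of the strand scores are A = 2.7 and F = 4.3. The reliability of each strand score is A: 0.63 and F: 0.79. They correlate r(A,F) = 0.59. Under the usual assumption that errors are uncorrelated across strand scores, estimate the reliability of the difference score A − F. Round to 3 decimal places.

0.455

Var(A−F) = 2.7² + 4.3² − 2·2.7·4.3·0.59 = 25.78 − 13.6998 = 12.0802.
With uncorrelated errors the cross-covariances are all true-score covariance, so they carry over unchanged; only the diagonal terms shrink to ρᵢσᵢ².
True-score variance = [2.7²·0.63 + 4.3²·0.79] − 13.6998 = 19.1998 − 13.6998 = 5.5.
Reliability = 5.5 / 12.0802 = 0.455.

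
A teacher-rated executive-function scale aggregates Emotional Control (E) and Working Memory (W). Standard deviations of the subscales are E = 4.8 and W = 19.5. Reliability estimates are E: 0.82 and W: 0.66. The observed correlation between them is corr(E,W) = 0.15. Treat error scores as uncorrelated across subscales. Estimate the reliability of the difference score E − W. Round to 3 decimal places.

Var(E−W) = 4.8² + 19.5² − 2·4.8·19.5·0.15 = 403.29 − 28.08 = 375.21.
Because errors are independent across components, Cov(Tᵢ,Tⱼ) = Cov(Xᵢ,Xⱼ); the off-diagonal part of the true-score variance is the same as above.
True-score variance = [4.8²·0.82 + 19.5²·0.66] − 28.08 = 269.858 − 28.08 = 241.778.
Reliability = 241.778 / 375.21 = 0.644.

0.644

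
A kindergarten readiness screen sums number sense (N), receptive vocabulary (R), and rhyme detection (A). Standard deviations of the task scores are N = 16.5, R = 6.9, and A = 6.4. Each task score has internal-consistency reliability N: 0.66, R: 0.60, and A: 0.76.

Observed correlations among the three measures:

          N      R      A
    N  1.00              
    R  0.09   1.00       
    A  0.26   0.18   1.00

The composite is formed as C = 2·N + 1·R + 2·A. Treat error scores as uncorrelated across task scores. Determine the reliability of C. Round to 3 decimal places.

0.731

Var(C) = 2²·16.5² + 6.9² + 2²·6.4² + 2·[2·16.5·6.9·0.09 + 4·16.5·6.4·0.26 + 2·6.9·6.4·0.18] = 1300.45 + 292.429 = 1592.88.
Under uncorrelated errors the observed covariances equal the true-score covariances, so only the own-variance terms attenuate.
True-score variance = [2²·16.5²·0.66 + 6.9²·0.60 + 2²·6.4²·0.76] + 292.429 = 871.824 + 292.429 = 1164.25.
Reliability = 1164.25 / 1592.88 = 0.731.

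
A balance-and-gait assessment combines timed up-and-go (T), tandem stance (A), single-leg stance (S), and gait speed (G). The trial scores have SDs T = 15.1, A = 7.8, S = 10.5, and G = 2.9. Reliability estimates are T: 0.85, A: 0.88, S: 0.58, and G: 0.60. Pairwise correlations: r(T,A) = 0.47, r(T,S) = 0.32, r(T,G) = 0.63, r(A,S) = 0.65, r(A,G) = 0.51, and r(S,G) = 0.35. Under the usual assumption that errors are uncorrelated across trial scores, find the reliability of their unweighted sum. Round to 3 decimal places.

Var(T+A+S+G) = 15.1² + 7.8² + 10.5² + 2.9² + 2·[15.1·7.8·0.47 + 15.1·10.5·0.32 + 15.1·2.9·0.63 + 7.8·10.5·0.65 + 7.8·2.9·0.51 + 10.5·2.9·0.35] = 407.51 + 418.218 = 825.728.
Because errors are independent across components, Cov(Tᵢ,Tⱼ) = Cov(Xᵢ,Xⱼ); the off-diagonal part of the true-score variance is the same as above.
True-score variance = [15.1²·0.85 + 7.8²·0.88 + 10.5²·0.58 + 2.9²·0.60] + 418.218 = 316.339 + 418.218 = 734.557.
Reliability = 734.557 / 825.728 = 0.890.

0.890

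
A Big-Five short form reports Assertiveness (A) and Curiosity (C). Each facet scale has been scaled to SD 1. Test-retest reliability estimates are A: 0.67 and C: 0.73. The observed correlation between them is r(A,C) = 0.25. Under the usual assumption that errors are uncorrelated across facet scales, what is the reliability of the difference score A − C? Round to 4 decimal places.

Var(A−C) = 1 + 1 − 2·0.25 = 2 − 0.5 = 1.5.
With uncorrelated errors the cross-covariances are all true-score covariance, so they carry over unchanged; only the diagonal terms shrink to ρᵢσᵢ².
True-score variance = [0.67 + 0.73] − 0.5 = 1.4 − 0.5 = 0.9.
Reliability = 0.9 / 1.5 = 0.6000.

0.6000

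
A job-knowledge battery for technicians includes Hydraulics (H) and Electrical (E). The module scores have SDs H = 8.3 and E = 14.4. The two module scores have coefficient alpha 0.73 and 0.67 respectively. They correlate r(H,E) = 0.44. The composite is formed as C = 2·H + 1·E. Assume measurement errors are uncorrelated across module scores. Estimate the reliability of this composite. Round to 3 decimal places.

Var(C) = 2²·8.3² + 14.4² + 2·[2·8.3·14.4·0.44] = 482.92 + 210.355 = 693.275.
With uncorrelated errors the cross-covariances are all true-score covariance, so they carry over unchanged; only the diagonal terms shrink to ρᵢσᵢ².
True-score variance = [2²·8.3²·0.73 + 14.4²·0.67] + 210.355 = 340.09 + 210.355 = 550.445.
Reliability = 550.445 / 693.275 = 0.794.

0.794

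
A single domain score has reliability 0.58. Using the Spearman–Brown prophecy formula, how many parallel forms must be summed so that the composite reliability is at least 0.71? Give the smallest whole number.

2

k ≥ ρ*(1−ρ₁)/(ρ₁(1−ρ*)) = 0.71·0.42 / (0.58·0.29) = 1.773.
Smallest integer k = 2.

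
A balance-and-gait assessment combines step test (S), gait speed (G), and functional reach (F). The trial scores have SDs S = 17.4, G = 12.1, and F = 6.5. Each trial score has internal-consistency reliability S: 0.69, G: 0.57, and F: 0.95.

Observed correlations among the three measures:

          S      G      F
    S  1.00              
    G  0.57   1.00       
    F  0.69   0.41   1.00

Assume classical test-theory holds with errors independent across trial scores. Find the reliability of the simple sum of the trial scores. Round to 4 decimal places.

0.8331

Var(S+G+F) = 17.4² + 12.1² + 6.5² + 2·[17.4·12.1·0.57 + 17.4·6.5·0.69 + 12.1·6.5·0.41] = 491.42 + 460.587 = 952.007.
With uncorrelated errors the cross-covariances are all true-score covariance, so they carry over unchanged; only the diagonal terms shrink to ρᵢσᵢ².
True-score variance = [17.4²·0.69 + 12.1²·0.57 + 6.5²·0.95] + 460.587 = 332.496 + 460.587 = 793.082.
Reliability = 793.082 / 952.007 = 0.8331.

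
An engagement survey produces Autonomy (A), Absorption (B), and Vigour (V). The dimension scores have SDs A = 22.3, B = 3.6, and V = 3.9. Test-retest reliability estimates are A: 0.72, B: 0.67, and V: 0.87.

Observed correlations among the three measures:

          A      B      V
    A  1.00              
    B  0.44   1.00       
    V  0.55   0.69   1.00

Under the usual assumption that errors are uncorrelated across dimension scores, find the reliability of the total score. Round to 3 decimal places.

Var(A+B+V) = 22.3² + 3.6² + 3.9² + 2·[22.3·3.6·0.44 + 22.3·3.9·0.55 + 3.6·3.9·0.69] = 525.46 + 185.689 = 711.149.
With uncorrelated errors the cross-covariances are all true-score covariance, so they carry over unchanged; only the diagonal terms shrink to ρᵢσᵢ².
True-score variance = [22.3²·0.72 + 3.6²·0.67 + 3.9²·0.87] + 185.689 = 379.965 + 185.689 = 565.653.
Reliability = 565.653 / 711.149 = 0.795.

0.795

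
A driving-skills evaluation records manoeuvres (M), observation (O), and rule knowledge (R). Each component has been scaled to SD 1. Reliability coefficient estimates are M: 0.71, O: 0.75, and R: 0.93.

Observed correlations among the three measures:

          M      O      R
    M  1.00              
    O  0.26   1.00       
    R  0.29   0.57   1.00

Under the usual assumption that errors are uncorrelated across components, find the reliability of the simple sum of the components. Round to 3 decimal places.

Var(M+O+R) = 3 + 2·[0.26 + 0.29 + 0.57] = 3 + 2.24 = 5.24.
With uncorrelated errors the cross-covariances are all true-score covariance, so they carry over unchanged; only the diagonal terms shrink to ρᵢσᵢ².
True-score variance = [0.71 + 0.75 + 0.93] + 2.24 = 2.39 + 2.24 = 4.63.
Reliability = 4.63 / 5.24 = 0.884.

0.884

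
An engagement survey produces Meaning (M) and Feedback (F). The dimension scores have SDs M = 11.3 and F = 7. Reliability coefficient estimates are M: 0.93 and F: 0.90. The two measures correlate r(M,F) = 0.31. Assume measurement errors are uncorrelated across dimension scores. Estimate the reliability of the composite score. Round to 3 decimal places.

Var(M+F) = 11.3² + 7² + 2·[11.3·7·0.31] = 176.69 + 49.042 = 225.732.
Because errors are independent across components, Cov(Tᵢ,Tⱼ) = Cov(Xᵢ,Xⱼ); the off-diagonal part of the true-score variance is the same as above.
True-score variance = [11.3²·0.93 + 7²·0.90] + 49.042 = 162.852 + 49.042 = 211.894.
Reliability = 211.894 / 225.732 = 0.939.

0.939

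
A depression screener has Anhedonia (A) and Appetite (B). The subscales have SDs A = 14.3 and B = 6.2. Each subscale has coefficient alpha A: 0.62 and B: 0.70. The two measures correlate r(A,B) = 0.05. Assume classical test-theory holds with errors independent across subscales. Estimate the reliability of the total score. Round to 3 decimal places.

0.646

Var(A+B) = 14.3² + 6.2² + 2·[14.3·6.2·0.05] = 242.93 + 8.866 = 251.796.
Because errors are independent across components, Cov(Tᵢ,Tⱼ) = Cov(Xᵢ,Xⱼ); the off-diagonal part of the true-score variance is the same as above.
True-score variance = [14.3²·0.62 + 6.2²·0.70] + 8.866 = 153.692 + 8.866 = 162.558.
Reliability = 162.558 / 251.796 = 0.646.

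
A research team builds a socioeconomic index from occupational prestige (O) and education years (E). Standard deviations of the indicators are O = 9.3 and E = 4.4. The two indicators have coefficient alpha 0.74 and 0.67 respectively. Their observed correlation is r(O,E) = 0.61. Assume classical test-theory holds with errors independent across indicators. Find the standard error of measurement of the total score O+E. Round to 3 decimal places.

5.374

Var(total) = 105.85 + 49.9224 = 155.772.
True-score variance = 76.9738 + 49.9224 = 126.896, so reliability = 0.8146.
Error variance = 155.772 − 126.896 = 28.8762; SEM = √28.8762 = 5.374.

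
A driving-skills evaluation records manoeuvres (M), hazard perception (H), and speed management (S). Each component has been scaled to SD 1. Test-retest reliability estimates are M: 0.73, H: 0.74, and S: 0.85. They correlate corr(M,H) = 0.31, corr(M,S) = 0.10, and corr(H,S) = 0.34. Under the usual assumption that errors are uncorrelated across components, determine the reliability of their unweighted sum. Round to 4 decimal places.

Var(M+H+S) = 3 + 2·[0.31 + 0.10 + 0.34] = 3 + 1.5 = 4.5.
Under uncorrelated errors the observed covariances equal the true-score covariances, so only the own-variance terms attenuate.
True-score variance = [0.73 + 0.74 + 0.85] + 1.5 = 2.32 + 1.5 = 3.82.
Reliability = 3.82 / 4.5 = 0.8489.

0.8489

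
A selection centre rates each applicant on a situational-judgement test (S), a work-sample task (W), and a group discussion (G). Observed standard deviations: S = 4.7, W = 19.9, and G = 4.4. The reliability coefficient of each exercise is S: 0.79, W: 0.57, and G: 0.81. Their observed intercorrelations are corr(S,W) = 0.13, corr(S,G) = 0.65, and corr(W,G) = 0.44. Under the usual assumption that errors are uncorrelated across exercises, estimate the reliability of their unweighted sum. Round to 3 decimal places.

Var(S+W+G) = 4.7² + 19.9² + 4.4² + 2·[4.7·19.9·0.13 + 4.7·4.4·0.65 + 19.9·4.4·0.44] = 437.46 + 128.255 = 565.715.
With uncorrelated errors the cross-covariances are all true-score covariance, so they carry over unchanged; only the diagonal terms shrink to ρᵢσᵢ².
True-score variance = [4.7²·0.79 + 19.9²·0.57 + 4.4²·0.81] + 128.255 = 258.858 + 128.255 = 387.113.
Reliability = 387.113 / 565.715 = 0.684.

0.684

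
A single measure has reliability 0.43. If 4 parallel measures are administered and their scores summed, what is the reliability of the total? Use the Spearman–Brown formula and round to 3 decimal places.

ρ_k = kρ / (1 + (k−1)ρ) = 4·0.43 / (1 + 3·0.43) = 1.720 / 2.290 = 0.751.

0.751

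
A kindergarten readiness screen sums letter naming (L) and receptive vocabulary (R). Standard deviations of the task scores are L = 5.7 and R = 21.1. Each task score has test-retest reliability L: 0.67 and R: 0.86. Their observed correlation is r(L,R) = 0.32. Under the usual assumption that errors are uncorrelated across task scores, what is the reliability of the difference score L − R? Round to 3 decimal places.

Var(L−R) = 5.7² + 21.1² − 2·5.7·21.1·0.32 = 477.7 − 76.9728 = 400.727.
Under uncorrelated errors the observed covariances equal the true-score covariances, so only the own-variance terms attenuate.
True-score variance = [5.7²·0.67 + 21.1²·0.86] − 76.9728 = 404.649 − 76.9728 = 327.676.
Reliability = 327.676 / 400.727 = 0.818.

0.818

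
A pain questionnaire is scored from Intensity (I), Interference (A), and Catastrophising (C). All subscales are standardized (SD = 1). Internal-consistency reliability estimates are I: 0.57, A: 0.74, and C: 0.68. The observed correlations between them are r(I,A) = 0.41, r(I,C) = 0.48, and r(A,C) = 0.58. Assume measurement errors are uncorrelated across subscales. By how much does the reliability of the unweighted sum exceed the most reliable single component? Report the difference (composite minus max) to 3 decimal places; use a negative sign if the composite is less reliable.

Var(sum) = 3 + 2.94 = 5.94; true-score variance = 1.99 + 2.94 = 4.93; composite reliability = 0.8300.
Max component reliability = 0.7400.
Difference = 0.8300 − 0.7400 = 0.090.

0.090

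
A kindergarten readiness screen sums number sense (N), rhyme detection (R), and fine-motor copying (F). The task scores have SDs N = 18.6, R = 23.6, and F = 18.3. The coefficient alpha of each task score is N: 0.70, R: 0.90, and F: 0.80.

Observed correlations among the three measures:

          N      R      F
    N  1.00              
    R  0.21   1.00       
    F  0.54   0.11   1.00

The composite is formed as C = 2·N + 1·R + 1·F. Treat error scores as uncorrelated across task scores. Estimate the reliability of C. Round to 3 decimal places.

0.845

Var(C) = 2²·18.6² + 23.6² + 18.3² + 2·[2·18.6·23.6·0.21 + 2·18.6·18.3·0.54 + 23.6·18.3·0.11] = 2275.69 + 1198.96 = 3474.65.
Because errors are independent across components, Cov(Tᵢ,Tⱼ) = Cov(Xᵢ,Xⱼ); the off-diagonal part of the true-score variance is the same as above.
True-score variance = [2²·18.6²·0.70 + 23.6²·0.90 + 18.3²·0.80] + 1198.96 = 1737.86 + 1198.96 = 2936.82.
Reliability = 2936.82 / 3474.65 = 0.845.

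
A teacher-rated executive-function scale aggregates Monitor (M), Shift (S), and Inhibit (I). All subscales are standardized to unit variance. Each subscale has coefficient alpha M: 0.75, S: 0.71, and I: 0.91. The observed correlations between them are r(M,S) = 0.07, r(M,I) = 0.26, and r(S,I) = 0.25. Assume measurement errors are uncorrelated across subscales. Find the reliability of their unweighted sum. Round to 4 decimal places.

Var(M+S+I) = 3 + 2·[0.07 + 0.26 + 0.25] = 3 + 1.16 = 4.16.
With uncorrelated errors the cross-covariances are all true-score covariance, so they carry over unchanged; only the diagonal terms shrink to ρᵢσᵢ².
True-score variance = [0.75 + 0.71 + 0.91] + 1.16 = 2.37 + 1.16 = 3.53.
Reliability = 3.53 / 4.16 = 0.8486.

0.8486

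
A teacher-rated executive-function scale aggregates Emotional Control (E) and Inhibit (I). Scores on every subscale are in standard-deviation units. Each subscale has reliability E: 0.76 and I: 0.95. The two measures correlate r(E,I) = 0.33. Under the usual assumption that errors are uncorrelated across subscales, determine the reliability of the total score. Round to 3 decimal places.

0.891

Var(E+I) = 2 + 2·[0.33] = 2 + 0.66 = 2.66.
Under uncorrelated errors the observed covariances equal the true-score covariances, so only the own-variance terms attenuate.
True-score variance = [0.76 + 0.95] + 0.66 = 1.71 + 0.66 = 2.37.
Reliability = 2.37 / 2.66 = 0.891.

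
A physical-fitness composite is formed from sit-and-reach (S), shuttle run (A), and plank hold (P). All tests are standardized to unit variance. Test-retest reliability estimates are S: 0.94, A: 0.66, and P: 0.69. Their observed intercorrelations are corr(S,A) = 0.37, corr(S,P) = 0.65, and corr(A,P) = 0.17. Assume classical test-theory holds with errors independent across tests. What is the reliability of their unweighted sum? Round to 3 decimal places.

Var(S+A+P) = 3 + 2·[0.37 + 0.65 + 0.17] = 3 + 2.38 = 5.38.
With uncorrelated errors the cross-covariances are all true-score covariance, so they carry over unchanged; only the diagonal terms shrink to ρᵢσᵢ².
True-score variance = [0.94 + 0.66 + 0.69] + 2.38 = 2.29 + 2.38 = 4.67.
Reliability = 4.67 / 5.38 = 0.868.

0.868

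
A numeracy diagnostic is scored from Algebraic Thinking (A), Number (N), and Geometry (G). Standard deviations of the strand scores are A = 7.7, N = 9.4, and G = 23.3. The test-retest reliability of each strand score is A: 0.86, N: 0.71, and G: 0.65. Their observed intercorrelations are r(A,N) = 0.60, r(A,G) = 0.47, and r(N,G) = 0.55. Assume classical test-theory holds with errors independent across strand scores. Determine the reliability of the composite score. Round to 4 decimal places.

Var(A+N+G) = 7.7² + 9.4² + 23.3² + 2·[7.7·9.4·0.60 + 7.7·23.3·0.47 + 9.4·23.3·0.55] = 690.54 + 496.423 = 1186.96.
With uncorrelated errors the cross-covariances are all true-score covariance, so they carry over unchanged; only the diagonal terms shrink to ρᵢσᵢ².
True-score variance = [7.7²·0.86 + 9.4²·0.71 + 23.3²·0.65] + 496.423 = 466.604 + 496.423 = 963.027.
Reliability = 963.027 / 1186.96 = 0.8113.

0.8113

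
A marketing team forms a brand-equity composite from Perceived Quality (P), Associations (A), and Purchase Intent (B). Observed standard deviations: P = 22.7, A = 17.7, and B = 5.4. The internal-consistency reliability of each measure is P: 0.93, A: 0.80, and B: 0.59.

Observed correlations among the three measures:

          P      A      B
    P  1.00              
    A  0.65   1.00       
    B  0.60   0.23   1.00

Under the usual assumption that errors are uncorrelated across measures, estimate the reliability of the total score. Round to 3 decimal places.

0.930

Var(P+A+B) = 22.7² + 17.7² + 5.4² + 2·[22.7·17.7·0.65 + 22.7·5.4·0.60 + 17.7·5.4·0.23] = 857.74 + 713.39 = 1571.13.
Because errors are independent across components, Cov(Tᵢ,Tⱼ) = Cov(Xᵢ,Xⱼ); the off-diagonal part of the true-score variance is the same as above.
True-score variance = [22.7²·0.93 + 17.7²·0.80 + 5.4²·0.59] + 713.39 = 747.056 + 713.39 = 1460.45.
Reliability = 1460.45 / 1571.13 = 0.930.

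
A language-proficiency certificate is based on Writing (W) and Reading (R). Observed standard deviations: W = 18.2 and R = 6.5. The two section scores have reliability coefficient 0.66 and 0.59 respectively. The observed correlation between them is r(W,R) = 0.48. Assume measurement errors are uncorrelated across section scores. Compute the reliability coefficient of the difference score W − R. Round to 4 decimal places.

0.5001

Var(W−R) = 18.2² + 6.5² − 2·18.2·6.5·0.48 = 373.49 − 113.568 = 259.922.
Because errors are independent across components, Cov(Tᵢ,Tⱼ) = Cov(Xᵢ,Xⱼ); the off-diagonal part of the true-score variance is the same as above.
True-score variance = [18.2²·0.66 + 6.5²·0.59] − 113.568 = 243.546 − 113.568 = 129.978.
Reliability = 129.978 / 259.922 = 0.5001.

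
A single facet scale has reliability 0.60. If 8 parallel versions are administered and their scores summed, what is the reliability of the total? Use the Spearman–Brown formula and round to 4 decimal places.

ρ_k = kρ / (1 + (k−1)ρ) = 8·0.60 / (1 + 7·0.60) = 4.800 / 5.200 = 0.9231.

0.9231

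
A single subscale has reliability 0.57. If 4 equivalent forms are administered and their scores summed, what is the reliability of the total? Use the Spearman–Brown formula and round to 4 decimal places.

ρ_k = kρ / (1 + (k−1)ρ) = 4·0.57 / (1 + 3·0.57) = 2.280 / 2.710 = 0.8413.

0.8413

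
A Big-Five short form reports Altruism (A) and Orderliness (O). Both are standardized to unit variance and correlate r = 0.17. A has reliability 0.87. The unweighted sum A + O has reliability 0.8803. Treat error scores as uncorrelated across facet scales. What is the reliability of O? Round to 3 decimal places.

Var(A+O) = 2 + 2·0.17 = 2.340.
True-score variance = ρ_A + ρ_O + 2·0.17, so 0.8803 = (0.87 + ρ_O + 0.34) / 2.340.
ρ_O = 0.8803·2.340 − 0.87 − 0.34 = 0.850.

0.850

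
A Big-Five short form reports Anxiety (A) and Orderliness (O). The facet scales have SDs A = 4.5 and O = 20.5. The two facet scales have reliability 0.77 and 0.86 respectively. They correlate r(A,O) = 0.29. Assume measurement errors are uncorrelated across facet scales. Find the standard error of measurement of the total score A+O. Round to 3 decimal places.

7.968

Var(total) = 440.5 + 53.505 = 494.005.
True-score variance = 377.008 + 53.505 = 430.513, so reliability = 0.8715.
Error variance = 494.005 − 430.513 = 63.4925; SEM = √63.4925 = 7.968.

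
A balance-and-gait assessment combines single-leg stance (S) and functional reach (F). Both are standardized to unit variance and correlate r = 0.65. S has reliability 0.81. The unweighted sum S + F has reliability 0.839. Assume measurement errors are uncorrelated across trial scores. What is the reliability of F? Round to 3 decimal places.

0.659

Var(S+F) = 2 + 2·0.65 = 3.300.
True-score variance = ρ_S + ρ_F + 2·0.65, so 0.839 = (0.81 + ρ_F + 1.30) / 3.300.
ρ_F = 0.839·3.300 − 0.81 − 1.30 = 0.659.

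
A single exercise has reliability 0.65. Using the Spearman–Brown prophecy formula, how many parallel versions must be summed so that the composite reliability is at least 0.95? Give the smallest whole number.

11

k ≥ ρ*(1−ρ₁)/(ρ₁(1−ρ*)) = 0.95·0.35 / (0.65·0.05) = 10.231.
Smallest integer k = 11.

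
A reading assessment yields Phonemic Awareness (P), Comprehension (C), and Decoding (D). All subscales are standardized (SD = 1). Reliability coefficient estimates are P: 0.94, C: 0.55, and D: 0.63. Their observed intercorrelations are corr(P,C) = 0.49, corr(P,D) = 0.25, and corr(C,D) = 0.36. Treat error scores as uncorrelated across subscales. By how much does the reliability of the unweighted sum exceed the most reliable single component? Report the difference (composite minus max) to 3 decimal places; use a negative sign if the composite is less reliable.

-0.109

Var(sum) = 3 + 2.2 = 5.2; true-score variance = 2.12 + 2.2 = 4.32; composite reliability = 0.8308.
Max component reliability = 0.9400.
Difference = 0.8308 − 0.9400 = -0.109.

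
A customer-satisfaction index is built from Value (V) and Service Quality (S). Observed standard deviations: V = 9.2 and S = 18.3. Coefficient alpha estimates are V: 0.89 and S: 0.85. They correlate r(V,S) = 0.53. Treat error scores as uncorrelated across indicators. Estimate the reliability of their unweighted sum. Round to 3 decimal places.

0.900

Var(V+S) = 9.2² + 18.3² + 2·[9.2·18.3·0.53] = 419.53 + 178.462 = 597.992.
With uncorrelated errors the cross-covariances are all true-score covariance, so they carry over unchanged; only the diagonal terms shrink to ρᵢσᵢ².
True-score variance = [9.2²·0.89 + 18.3²·0.85] + 178.462 = 359.986 + 178.462 = 538.448.
Reliability = 538.448 / 597.992 = 0.900.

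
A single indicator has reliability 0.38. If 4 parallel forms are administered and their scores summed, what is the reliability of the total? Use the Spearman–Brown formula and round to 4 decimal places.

ρ_k = kρ / (1 + (k−1)ρ) = 4·0.38 / (1 + 3·0.38) = 1.520 / 2.140 = 0.7103.

0.7103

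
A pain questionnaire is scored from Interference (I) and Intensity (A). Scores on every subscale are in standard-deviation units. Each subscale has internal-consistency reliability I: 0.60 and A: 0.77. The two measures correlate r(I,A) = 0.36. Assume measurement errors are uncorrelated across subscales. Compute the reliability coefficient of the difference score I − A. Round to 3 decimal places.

0.508

Var(I−A) = 1 + 1 − 2·0.36 = 2 − 0.72 = 1.28.
Because errors are independent across components, Cov(Tᵢ,Tⱼ) = Cov(Xᵢ,Xⱼ); the off-diagonal part of the true-score variance is the same as above.
True-score variance = [0.60 + 0.77] − 0.72 = 1.37 − 0.72 = 0.65.
Reliability = 0.65 / 1.28 = 0.508.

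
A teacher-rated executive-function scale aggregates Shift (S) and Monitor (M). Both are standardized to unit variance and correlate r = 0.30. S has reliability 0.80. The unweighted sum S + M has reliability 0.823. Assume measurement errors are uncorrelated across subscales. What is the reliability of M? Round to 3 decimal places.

0.740

Var(S+M) = 2 + 2·0.30 = 2.600.
True-score variance = ρ_S + ρ_M + 2·0.30, so 0.823 = (0.80 + ρ_M + 0.60) / 2.600.
ρ_M = 0.823·2.600 − 0.80 − 0.60 = 0.740.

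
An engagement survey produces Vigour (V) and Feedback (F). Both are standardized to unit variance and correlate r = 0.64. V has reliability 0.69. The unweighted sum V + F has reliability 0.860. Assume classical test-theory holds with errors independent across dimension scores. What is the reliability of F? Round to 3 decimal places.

Var(V+F) = 2 + 2·0.64 = 3.280.
True-score variance = ρ_V + ρ_F + 2·0.64, so 0.860 = (0.69 + ρ_F + 1.28) / 3.280.
ρ_F = 0.860·3.280 − 0.69 − 1.28 = 0.851.

0.851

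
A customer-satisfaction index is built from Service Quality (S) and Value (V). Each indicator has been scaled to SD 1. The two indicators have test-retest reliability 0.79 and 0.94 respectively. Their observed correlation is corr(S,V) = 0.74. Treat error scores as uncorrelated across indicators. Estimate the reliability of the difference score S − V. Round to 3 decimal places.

0.481

Var(S−V) = 1 + 1 − 2·0.74 = 2 − 1.48 = 0.52.
Because errors are independent across components, Cov(Tᵢ,Tⱼ) = Cov(Xᵢ,Xⱼ); the off-diagonal part of the true-score variance is the same as above.
True-score variance = [0.79 + 0.94] − 1.48 = 1.73 − 1.48 = 0.25.
Reliability = 0.25 / 0.52 = 0.481.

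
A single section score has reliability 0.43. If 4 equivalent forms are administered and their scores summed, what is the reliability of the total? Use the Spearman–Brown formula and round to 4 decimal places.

ρ_k = kρ / (1 + (k−1)ρ) = 4·0.43 / (1 + 3·0.43) = 1.720 / 2.290 = 0.7511.

0.7511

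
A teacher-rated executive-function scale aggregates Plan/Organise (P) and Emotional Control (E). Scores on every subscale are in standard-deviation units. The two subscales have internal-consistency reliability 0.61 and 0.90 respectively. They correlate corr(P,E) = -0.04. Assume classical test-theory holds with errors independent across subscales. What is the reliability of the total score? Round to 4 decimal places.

Var(P+E) = 2 + 2·[(-0.04)] = 2 − 0.08 = 1.92.
With uncorrelated errors the cross-covariances are all true-score covariance, so they carry over unchanged; only the diagonal terms shrink to ρᵢσᵢ².
True-score variance = [0.61 + 0.90] − 0.08 = 1.51 − 0.08 = 1.43.
Reliability = 1.43 / 1.92 = 0.7448.

0.7448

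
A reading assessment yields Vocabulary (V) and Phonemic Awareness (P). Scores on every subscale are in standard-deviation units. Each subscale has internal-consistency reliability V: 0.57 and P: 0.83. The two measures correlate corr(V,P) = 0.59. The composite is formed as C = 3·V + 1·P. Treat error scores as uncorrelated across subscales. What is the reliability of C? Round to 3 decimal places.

0.702

Var(C) = 3² + 1 + 2·[3·0.59] = 10 + 3.54 = 13.54.
Under uncorrelated errors the observed covariances equal the true-score covariances, so only the own-variance terms attenuate.
True-score variance = [3²·0.57 + 0.83] + 3.54 = 5.96 + 3.54 = 9.5.
Reliability = 9.5 / 13.54 = 0.702.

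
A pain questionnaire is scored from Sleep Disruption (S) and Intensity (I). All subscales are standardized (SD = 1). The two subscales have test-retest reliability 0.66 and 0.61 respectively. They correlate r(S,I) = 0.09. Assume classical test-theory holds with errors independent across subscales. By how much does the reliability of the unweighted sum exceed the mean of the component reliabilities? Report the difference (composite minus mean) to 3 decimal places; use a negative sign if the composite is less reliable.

Var(sum) = 2 + 0.18 = 2.18; true-score variance = 1.27 + 0.18 = 1.45; composite reliability = 0.6651.
Mean component reliability = 0.6350.
Difference = 0.6651 − 0.6350 = 0.030.

0.030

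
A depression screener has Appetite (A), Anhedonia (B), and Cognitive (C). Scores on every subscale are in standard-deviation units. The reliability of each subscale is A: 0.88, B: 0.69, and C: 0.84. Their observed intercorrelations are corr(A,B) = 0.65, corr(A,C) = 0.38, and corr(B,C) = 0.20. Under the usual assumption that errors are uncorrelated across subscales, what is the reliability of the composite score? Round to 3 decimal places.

0.892

Var(A+B+C) = 3 + 2·[0.65 + 0.38 + 0.20] = 3 + 2.46 = 5.46.
With uncorrelated errors the cross-covariances are all true-score covariance, so they carry over unchanged; only the diagonal terms shrink to ρᵢσᵢ².
True-score variance = [0.88 + 0.69 + 0.84] + 2.46 = 2.41 + 2.46 = 4.87.
Reliability = 4.87 / 5.46 = 0.892.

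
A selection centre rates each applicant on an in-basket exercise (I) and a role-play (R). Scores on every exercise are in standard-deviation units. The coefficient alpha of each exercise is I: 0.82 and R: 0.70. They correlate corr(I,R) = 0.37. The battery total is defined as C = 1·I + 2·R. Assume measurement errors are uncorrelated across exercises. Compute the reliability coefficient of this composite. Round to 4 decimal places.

0.7870

Var(C) = 1 + 2² + 2·[2·0.37] = 5 + 1.48 = 6.48.
With uncorrelated errors the cross-covariances are all true-score covariance, so they carry over unchanged; only the diagonal terms shrink to ρᵢσᵢ².
True-score variance = [0.82 + 2²·0.70] + 1.48 = 3.62 + 1.48 = 5.1.
Reliability = 5.1 / 6.48 = 0.7870.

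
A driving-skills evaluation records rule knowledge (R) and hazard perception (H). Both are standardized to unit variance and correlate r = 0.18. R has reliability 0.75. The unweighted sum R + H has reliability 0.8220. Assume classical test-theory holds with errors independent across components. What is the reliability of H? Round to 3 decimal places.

0.830

Var(R+H) = 2 + 2·0.18 = 2.360.
True-score variance = ρ_R + ρ_H + 2·0.18, so 0.8220 = (0.75 + ρ_H + 0.36) / 2.360.
ρ_H = 0.8220·2.360 − 0.75 − 0.36 = 0.830.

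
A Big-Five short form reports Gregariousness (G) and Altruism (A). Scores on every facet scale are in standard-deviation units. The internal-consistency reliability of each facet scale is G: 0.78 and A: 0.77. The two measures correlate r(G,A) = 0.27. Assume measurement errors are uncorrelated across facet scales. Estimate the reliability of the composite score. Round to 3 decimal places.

0.823

Var(G+A) = 2 + 2·[0.27] = 2 + 0.54 = 2.54.
Under uncorrelated errors the observed covariances equal the true-score covariances, so only the own-variance terms attenuate.
True-score variance = [0.78 + 0.77] + 0.54 = 1.55 + 0.54 = 2.09.
Reliability = 2.09 / 2.54 = 0.823.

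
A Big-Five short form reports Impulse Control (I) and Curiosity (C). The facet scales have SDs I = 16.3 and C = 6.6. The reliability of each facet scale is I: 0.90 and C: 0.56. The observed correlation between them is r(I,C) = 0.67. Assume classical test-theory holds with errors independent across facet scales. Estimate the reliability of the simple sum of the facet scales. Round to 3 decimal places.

0.899

Var(I+C) = 16.3² + 6.6² + 2·[16.3·6.6·0.67] = 309.25 + 144.157 = 453.407.
Under uncorrelated errors the observed covariances equal the true-score covariances, so only the own-variance terms attenuate.
True-score variance = [16.3²·0.90 + 6.6²·0.56] + 144.157 = 263.515 + 144.157 = 407.672.
Reliability = 407.672 / 453.407 = 0.899.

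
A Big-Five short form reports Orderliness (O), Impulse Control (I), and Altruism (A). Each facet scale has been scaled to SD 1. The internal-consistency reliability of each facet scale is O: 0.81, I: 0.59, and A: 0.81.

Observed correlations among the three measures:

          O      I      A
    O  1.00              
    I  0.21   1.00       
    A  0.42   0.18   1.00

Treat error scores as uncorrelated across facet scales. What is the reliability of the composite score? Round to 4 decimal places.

0.8290

Var(O+I+A) = 3 + 2·[0.21 + 0.42 + 0.18] = 3 + 1.62 = 4.62.
Because errors are independent across components, Cov(Tᵢ,Tⱼ) = Cov(Xᵢ,Xⱼ); the off-diagonal part of the true-score variance is the same as above.
True-score variance = [0.81 + 0.59 + 0.81] + 1.62 = 2.21 + 1.62 = 3.83.
Reliability = 3.83 / 4.62 = 0.8290.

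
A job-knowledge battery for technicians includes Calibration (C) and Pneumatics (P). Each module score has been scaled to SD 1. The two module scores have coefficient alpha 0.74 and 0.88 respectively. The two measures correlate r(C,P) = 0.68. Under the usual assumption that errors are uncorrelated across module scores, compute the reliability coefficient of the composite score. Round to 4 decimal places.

0.8869

Var(C+P) = 2 + 2·[0.68] = 2 + 1.36 = 3.36.
With uncorrelated errors the cross-covariances are all true-score covariance, so they carry over unchanged; only the diagonal terms shrink to ρᵢσᵢ².
True-score variance = [0.74 + 0.88] + 1.36 = 1.62 + 1.36 = 2.98.
Reliability = 2.98 / 3.36 = 0.8869.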